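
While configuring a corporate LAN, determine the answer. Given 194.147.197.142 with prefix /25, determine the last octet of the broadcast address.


Given: IP = 194.147.197.142, prefix = /25
Host bits = 32 - 25 = 7
Network last octet = 142 AND mask = 128
Host part size = 2^7 - 1 = 127
Broadcast last octet = 128 OR 127 = 255

255


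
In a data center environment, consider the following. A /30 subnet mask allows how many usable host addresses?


Given: subnet mask /30
Host bits = 32 - 30 = 2
Total addresses = 2^2 = 4
Usable hosts = 4 - 2 (network + broadcast) = 2

2


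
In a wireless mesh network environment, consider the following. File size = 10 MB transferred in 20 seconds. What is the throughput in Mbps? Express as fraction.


Given: file = 10 MB, time = 20 s
File in Mb = 10 * 8 = 80 Mb
Throughput = 80 / 20 Mbps
Throughput = 4 Mbps

4


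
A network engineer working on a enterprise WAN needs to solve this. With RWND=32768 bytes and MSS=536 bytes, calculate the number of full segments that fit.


Given: RWND = 32768 bytes, MSS = 536 bytes
Full segments = floor(RWND / MSS)
Full segments = floor(32768 / 536)
Full segments = floor(61.1343) = 61

61


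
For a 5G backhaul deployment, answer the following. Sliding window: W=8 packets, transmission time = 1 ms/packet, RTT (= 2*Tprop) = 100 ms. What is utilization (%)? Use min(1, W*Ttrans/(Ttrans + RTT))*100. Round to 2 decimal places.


Given: W = 8, Ttrans = 1 ms, RTT = 100 ms (= 2 * Tprop, Tprop = 50 ms)
Cycle time = Ttrans + RTT = 1 + 100 = 101 ms (first packet sent until its ACK returns)
W * Ttrans = 8 * 1 = 8 ms of sending per cycle
W * Ttrans / (Ttrans + RTT) = 8 / 101 = 0.079208
U = min(1, 0.079208) = 0.079208
U% = 7.92%

7.92


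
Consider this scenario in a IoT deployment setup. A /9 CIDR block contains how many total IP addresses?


Given: CIDR prefix /9
Host bits = 32 - 9 = 23
Total addresses = 2^23 = 8388608

8388608


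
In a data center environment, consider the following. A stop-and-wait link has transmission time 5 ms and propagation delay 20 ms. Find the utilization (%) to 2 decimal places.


Given: Ttrans = 5 ms, Tprop = 20 ms
RTT = 2 * Tprop = 2 * 20 = 40 ms
U = Ttrans / (Ttrans + RTT)
U = 5 / (5 + 40)
U = 5 / 45 = 0.111111
U% = 11.11%

11.11


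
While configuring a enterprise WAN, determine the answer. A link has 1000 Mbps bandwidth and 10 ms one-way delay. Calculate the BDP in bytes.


Given: bandwidth = 1000 Mbps, delay = 10 ms
BDP in bits = 1000 * 10^6 * 10 / 1000
BDP in bits = 10000000
BDP in bytes = 10000000 / 8 = 1250000

1250000


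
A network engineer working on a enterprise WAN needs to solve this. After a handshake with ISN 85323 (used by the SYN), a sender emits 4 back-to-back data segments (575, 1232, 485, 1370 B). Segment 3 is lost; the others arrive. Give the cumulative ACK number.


SYN uses sequence number 85323; first data byte = ISN + 1 = 85324.
Segment 1: SEQ = 85324, len = 575 B, covers [85324, 85898]
Segment 2: SEQ = 85899, len = 1232 B, covers [85899, 87130]
Segment 3: SEQ = 87131, len = 485 B, covers [87131, 87615] [LOST]
Segment 4: SEQ = 87616, len = 1370 B, covers [87616, 88985]
In-order data received: bytes [85324, 87130] (segments 1..2).
Segment 3 missing -> gap begins at byte 87131; later segments buffered out of order.
Cumulative ACK = next expected in-order byte = 85324 + 575 + 1232 = 87131

87131


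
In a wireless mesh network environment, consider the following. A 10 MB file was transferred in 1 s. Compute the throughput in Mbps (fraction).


Given: file = 10 MB, time = 1 s
File in Mb = 10 * 8 = 80 Mb
Throughput = 80 / 1 Mbps
Throughput = 80 Mbps

80


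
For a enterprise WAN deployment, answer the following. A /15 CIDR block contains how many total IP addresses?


Given: CIDR prefix /15
Host bits = 32 - 15 = 17
Total addresses = 2^17 = 131072

131072


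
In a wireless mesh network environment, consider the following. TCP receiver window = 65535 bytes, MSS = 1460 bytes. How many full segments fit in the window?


Given: RWND = 65535 bytes, MSS = 1460 bytes
Full segments = floor(RWND / MSS)
Full segments = floor(65535 / 1460)
Full segments = floor(44.887) = 44

44


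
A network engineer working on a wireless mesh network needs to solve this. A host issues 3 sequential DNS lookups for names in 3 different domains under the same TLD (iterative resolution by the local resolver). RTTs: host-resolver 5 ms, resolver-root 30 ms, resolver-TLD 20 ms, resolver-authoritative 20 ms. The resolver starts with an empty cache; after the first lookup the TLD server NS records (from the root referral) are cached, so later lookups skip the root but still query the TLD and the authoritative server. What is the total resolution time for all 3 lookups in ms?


Lookup 1 (cold cache): local + root + TLD + auth = 5 + 30 + 20 + 20 = 75 ms
Lookups 2..3 (TLD NS cached -> skip root; new domain -> still ask TLD and auth): local + TLD + auth = 5 + 20 + 20 = 45 ms each
Remaining 2 lookups: 2 * 45 = 90 ms
Total = 75 + 90 = 165 ms

165


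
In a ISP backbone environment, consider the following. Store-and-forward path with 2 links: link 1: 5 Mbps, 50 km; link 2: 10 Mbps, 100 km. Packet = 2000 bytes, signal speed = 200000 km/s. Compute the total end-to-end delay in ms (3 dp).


Packet = 2000 bytes = 16000 bits. Store-and-forward: sum (t_trans + t_prop) per link.
Link 1: t_trans = 16000/(5*10^6) s = 3.2000 ms; t_prop = 50/200000 s = 0.2500 ms; subtotal = 3.4500 ms
Link 2: t_trans = 16000/(10*10^6) s = 1.6000 ms; t_prop = 100/200000 s = 0.5000 ms; subtotal = 2.1000 ms
End-to-end = 3.4500 + 2.1000 = 5.5500 ms -> 5.550 ms (3 dp)

5.550


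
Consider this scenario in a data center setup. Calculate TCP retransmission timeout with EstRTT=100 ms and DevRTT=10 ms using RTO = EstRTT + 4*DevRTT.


Given: EstRTT = 100 ms, DevRTT = 10 ms
Timeout = EstRTT + 4 * DevRTT
4 * DevRTT = 4 * 10 = 40
Timeout = 100 + 40 = 140 ms

140


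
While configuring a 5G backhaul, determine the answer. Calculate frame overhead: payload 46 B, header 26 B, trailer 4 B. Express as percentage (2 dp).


Given: payload = 46 B, header = 26 B, trailer = 4 B
Overhead bytes = header + trailer = 26 + 4 = 30
Total frame = payload + overhead = 46 + 30 = 76
Overhead % = 30 / 76 * 100 = 39.4737% -> 39.47% (2 dp)

39.47


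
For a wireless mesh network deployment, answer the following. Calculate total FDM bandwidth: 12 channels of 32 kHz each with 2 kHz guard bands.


Given: 12 channels, 32 kHz each, guard = 2 kHz
Channel bandwidth = 12 * 32 = 384 kHz
Guard bands = 11 gaps * 2 kHz = 22 kHz
Total = 384 + 22 = 406 kHz

406


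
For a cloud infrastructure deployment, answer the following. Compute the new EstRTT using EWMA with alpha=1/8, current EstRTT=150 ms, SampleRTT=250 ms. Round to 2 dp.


Given: EstRTT = 150 ms, SampleRTT = 250 ms, alpha = 1/8
New EstRTT = (1 - alpha) * EstRTT + alpha * SampleRTT
(7/8) * 150 = 131.25
(1/8) * 250 = 31.25
New EstRTT = 131.25 + 31.25 = 162.5 ms -> 162.50 ms (2 dp)

162.50


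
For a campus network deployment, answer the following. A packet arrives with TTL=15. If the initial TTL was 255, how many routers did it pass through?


Given: initial TTL = 255, received TTL = 15
Hops = initial TTL - received TTL
Hops = 255 - 15 = 240

240


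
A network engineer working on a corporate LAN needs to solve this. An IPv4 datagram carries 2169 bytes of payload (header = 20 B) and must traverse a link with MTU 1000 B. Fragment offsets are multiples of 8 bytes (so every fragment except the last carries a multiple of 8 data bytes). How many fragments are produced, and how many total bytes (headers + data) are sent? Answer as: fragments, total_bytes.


Max data per non-final fragment = floor((MTU - header)/8)*8 = floor((1000 - 20)/8)*8 = floor(980/8)*8 = 976 B
Final fragment needs no 8-byte alignment: it can carry up to MTU - header = 980 B
Non-final fragments needed = ceil((payload - 980) / 976) = ceil(1189/976) = ceil(1.2182) = 2
Number of fragments = 2 + 1 = 3
Fragment sizes (data): 2 * 976 B + 217 B (last, 217 <= 980 OK)
Total bytes sent = payload + n_frags * header = 2169 + 3*20 = 2169 + 60 = 2229 B

3, 2229


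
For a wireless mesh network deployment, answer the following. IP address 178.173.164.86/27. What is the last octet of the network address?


Given: IP = 178.173.164.86, prefix = /27
Subnet mask = 255.255.255.224
Last octet of IP: 86
Last octet of mask: 224
Network last octet = 86 AND 224 = 64

64


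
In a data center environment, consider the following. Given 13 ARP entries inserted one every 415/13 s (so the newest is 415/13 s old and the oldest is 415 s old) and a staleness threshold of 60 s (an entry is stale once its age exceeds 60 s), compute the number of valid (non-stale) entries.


Ages are k * 415/13 s for k = 1..13 (spacing = 31.9231 s).
Entry k is valid iff k * 415/13 <= 60 iff k <= 13 * 60 / 415 = 1.8795
n_valid = floor(1.8795) = 1
(n_stale = 13 - 1 = 12)

1


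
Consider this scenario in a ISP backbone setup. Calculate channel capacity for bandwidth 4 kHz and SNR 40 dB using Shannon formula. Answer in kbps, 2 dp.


Given: B = 4 kHz, SNR = 40 dB
SNR linear = 10^(40/10) = 10000
1 + SNR = 10001
log2(10001) = 13.2878566418
C = 4 * 1000 * 13.2878566418 = 53151.4266 bps
C = 53.151427 kbps -> 53.15 kbps (2 dp)

53.15


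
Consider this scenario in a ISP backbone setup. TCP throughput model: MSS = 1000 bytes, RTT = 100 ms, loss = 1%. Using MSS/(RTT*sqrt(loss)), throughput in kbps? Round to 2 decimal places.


Given: MSS = 1000 bytes, RTT = 100 ms, loss = 1%
RTT in seconds = 100 / 1000 = 0.1
Loss rate = 1% = 0.01
sqrt(loss) = sqrt(0.01) = 0.1
Throughput (bytes/s) = 1000 / (0.1 * 0.1) = 100000.0000
Throughput (kbps) = 100000.0000 * 8 / 1000 = 800.000000 -> 800.00 kbps (2 dp)

800.00


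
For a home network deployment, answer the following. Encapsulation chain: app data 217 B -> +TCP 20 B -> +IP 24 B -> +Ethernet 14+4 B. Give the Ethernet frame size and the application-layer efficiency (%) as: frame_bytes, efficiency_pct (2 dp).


TCP segment = 217 + 20 = 237 B
IP packet = 237 + 24 = 261 B
Ethernet frame = 261 + 14 + 4 = 279 B
Efficiency = app / frame = 217 / 279 = 0.777778 = 77.7778% -> 77.78% (2 dp)

279, 77.78


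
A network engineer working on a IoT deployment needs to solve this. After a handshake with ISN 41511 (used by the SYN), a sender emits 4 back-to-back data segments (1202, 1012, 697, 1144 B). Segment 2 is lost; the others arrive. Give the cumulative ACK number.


SYN uses sequence number 41511; first data byte = ISN + 1 = 41512.
Segment 1: SEQ = 41512, len = 1202 B, covers [41512, 42713]
Segment 2: SEQ = 42714, len = 1012 B, covers [42714, 43725] [LOST]
Segment 3: SEQ = 43726, len = 697 B, covers [43726, 44422]
Segment 4: SEQ = 44423, len = 1144 B, covers [44423, 45566]
In-order data received: bytes [41512, 42713] (segments 1..1).
Segment 2 missing -> gap begins at byte 42714; later segments buffered out of order.
Cumulative ACK = next expected in-order byte = 41512 + 1202 = 42714

42714


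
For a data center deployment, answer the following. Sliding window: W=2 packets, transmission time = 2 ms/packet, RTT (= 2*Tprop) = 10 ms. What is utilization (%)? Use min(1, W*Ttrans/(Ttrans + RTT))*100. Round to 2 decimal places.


Given: W = 2, Ttrans = 2 ms, RTT = 10 ms (= 2 * Tprop, Tprop = 5 ms)
Cycle time = Ttrans + RTT = 2 + 10 = 12 ms (first packet sent until its ACK returns)
W * Ttrans = 2 * 2 = 4 ms of sending per cycle
W * Ttrans / (Ttrans + RTT) = 4 / 12 = 0.333333
U = min(1, 0.333333) = 0.333333
U% = 33.33%

33.33


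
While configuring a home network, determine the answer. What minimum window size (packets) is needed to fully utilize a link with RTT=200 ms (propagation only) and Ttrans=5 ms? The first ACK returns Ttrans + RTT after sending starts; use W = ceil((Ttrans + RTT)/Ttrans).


Given: Ttrans = 5 ms, RTT = 200 ms (= 2 * Tprop, Tprop = 100 ms)
Time until first ACK returns = Ttrans + RTT = 5 + 200 = 205 ms
Need W * Ttrans >= Ttrans + RTT  ->  W >= (Ttrans + RTT) / Ttrans
(Ttrans + RTT) / Ttrans = 205 / 5 = 41
W_min = ceil(41) = 41

41


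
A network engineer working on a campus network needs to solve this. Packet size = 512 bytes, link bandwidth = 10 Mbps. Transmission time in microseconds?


Given: packet = 512 bytes, bandwidth = 10 Mbps
Packet in bits = 512 * 8 = 4096 bits
Bandwidth = 10 * 10^6 = 10000000 bps
Time = 4096 / 10000000 seconds
Time in us = 4096 * 10^6 / 10000000 = 409.6

409.6


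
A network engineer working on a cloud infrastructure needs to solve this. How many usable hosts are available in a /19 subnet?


Given: subnet mask /19
Host bits = 32 - 19 = 13
Total addresses = 2^13 = 8192
Usable hosts = 8192 - 2 (network + broadcast) = 8190

8190


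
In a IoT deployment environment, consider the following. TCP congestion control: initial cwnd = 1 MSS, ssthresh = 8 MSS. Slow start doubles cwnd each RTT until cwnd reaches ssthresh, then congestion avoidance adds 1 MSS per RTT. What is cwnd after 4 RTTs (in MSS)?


RTT 0: cwnd = 1 MSS (initial)
RTT 1: cwnd = 2 MSS (slow start, doubled)
RTT 2: cwnd = 4 MSS (slow start, doubled)
RTT 3: cwnd = 8 MSS (slow start, doubled)
RTT 4: cwnd = 9 MSS (congestion avoidance, +1)

9


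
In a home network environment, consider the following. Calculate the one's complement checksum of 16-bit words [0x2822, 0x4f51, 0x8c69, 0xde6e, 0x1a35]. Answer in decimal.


Given words: [0x2822, 0x4f51, 0x8c69, 0xde6e, 0x1a35]
Step 1: Sum all words
Raw sum = 10274 + 20305 + 35945 + 56942 + 6709 = 130175
Step 2: Fold carry: (64639 + 1) = 64640
One's complement = ~64640 & 0xFFFF = 895

895


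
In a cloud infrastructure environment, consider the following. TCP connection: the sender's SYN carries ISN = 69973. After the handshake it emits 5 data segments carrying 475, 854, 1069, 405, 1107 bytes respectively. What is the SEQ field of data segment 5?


The SYN occupies sequence number ISN = 69973, so the first data byte is ISN + 1 = 69974.
SEQ of data segment i = (ISN + 1) + sum of payload sizes of segments 1..i-1.
Segment 1: SEQ = 69974, payload = 475 bytes
Segment 2: SEQ = 70449, payload = 854 bytes
Segment 3: SEQ = 71303, payload = 1069 bytes
Segment 4: SEQ = 72372, payload = 405 bytes
Segment 5: SEQ = 72777, payload = 1107 bytes
SEQ of segment 5 = 69974 + 475 + 854 + 1069 + 405 = 72777

72777


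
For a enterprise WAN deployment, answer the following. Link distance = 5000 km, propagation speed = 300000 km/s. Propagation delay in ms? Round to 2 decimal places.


Given: distance = 5000 km, speed = 300000 km/s
Delay = distance / speed = 5000 / 300000 seconds
Delay in ms = 5000 * 1000 / 300000
Delay = 16.6667 ms
Rounded to 2 dp = 16.67 ms

16.67


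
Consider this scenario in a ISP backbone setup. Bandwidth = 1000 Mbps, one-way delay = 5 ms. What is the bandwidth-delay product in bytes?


Given: bandwidth = 1000 Mbps, delay = 5 ms
BDP in bits = 1000 * 10^6 * 5 / 1000
BDP in bits = 5000000
BDP in bytes = 5000000 / 8 = 625000

625000


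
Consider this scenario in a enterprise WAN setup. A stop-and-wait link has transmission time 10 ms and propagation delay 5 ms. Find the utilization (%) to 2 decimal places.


Given: Ttrans = 10 ms, Tprop = 5 ms
RTT = 2 * Tprop = 2 * 5 = 10 ms
U = Ttrans / (Ttrans + RTT)
U = 10 / (10 + 10)
U = 10 / 20 = 0.5
U% = 50.00%

50.00


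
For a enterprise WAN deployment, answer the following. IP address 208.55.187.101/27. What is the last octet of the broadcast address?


Given: IP = 208.55.187.101, prefix = /27
Host bits = 32 - 27 = 5
Network last octet = 101 AND mask = 96
Host part size = 2^5 - 1 = 31
Broadcast last octet = 96 OR 31 = 127

127


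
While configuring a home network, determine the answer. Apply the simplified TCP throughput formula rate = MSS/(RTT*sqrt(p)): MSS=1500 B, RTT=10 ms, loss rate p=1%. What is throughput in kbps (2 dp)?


Given: MSS = 1500 bytes, RTT = 10 ms, loss = 1%
RTT in seconds = 10 / 1000 = 0.01
Loss rate = 1% = 0.01
sqrt(loss) = sqrt(0.01) = 0.1
Throughput (bytes/s) = 1500 / (0.01 * 0.1) = 1500000.0000
Throughput (kbps) = 1500000.0000 * 8 / 1000 = 12000.000000 -> 12000.00 kbps (2 dp)

12000.00


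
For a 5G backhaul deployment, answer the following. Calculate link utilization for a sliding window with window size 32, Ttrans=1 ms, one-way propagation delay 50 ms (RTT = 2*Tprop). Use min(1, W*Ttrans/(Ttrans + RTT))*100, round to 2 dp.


Given: W = 32, Ttrans = 1 ms, RTT = 100 ms (= 2 * Tprop, Tprop = 50 ms)
Cycle time = Ttrans + RTT = 1 + 100 = 101 ms (first packet sent until its ACK returns)
W * Ttrans = 32 * 1 = 32 ms of sending per cycle
W * Ttrans / (Ttrans + RTT) = 32 / 101 = 0.316832
U = min(1, 0.316832) = 0.316832
U% = 31.68%

31.68


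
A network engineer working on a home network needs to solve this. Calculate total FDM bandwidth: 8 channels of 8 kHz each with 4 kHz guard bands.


Given: 8 channels, 8 kHz each, guard = 4 kHz
Channel bandwidth = 8 * 8 = 64 kHz
Guard bands = 7 gaps * 4 kHz = 28 kHz
Total = 64 + 28 = 92 kHz

92


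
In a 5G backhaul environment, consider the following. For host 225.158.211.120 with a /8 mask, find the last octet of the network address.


Given: IP = 225.158.211.120, prefix = /8
Subnet mask = 255.0.0.0
Last octet of IP: 120
Last octet of mask: 0
Network last octet = 120 AND 0 = 0

0


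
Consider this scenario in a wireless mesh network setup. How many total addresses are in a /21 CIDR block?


Given: CIDR prefix /21
Host bits = 32 - 21 = 11
Total addresses = 2^11 = 2048

2048


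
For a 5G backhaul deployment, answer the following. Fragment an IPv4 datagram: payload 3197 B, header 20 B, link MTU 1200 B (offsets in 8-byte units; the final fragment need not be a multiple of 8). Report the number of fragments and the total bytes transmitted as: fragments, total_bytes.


Max data per non-final fragment = floor((MTU - header)/8)*8 = floor((1200 - 20)/8)*8 = floor(1180/8)*8 = 1176 B
Final fragment needs no 8-byte alignment: it can carry up to MTU - header = 1180 B
Non-final fragments needed = ceil((payload - 1180) / 1176) = ceil(2017/1176) = ceil(1.7151) = 2
Number of fragments = 2 + 1 = 3
Fragment sizes (data): 2 * 1176 B + 845 B (last, 845 <= 1180 OK)
Total bytes sent = payload + n_frags * header = 3197 + 3*20 = 3197 + 60 = 3257 B

3, 3257


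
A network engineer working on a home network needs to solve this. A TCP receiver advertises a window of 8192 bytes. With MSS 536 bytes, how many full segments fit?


Given: RWND = 8192 bytes, MSS = 536 bytes
Full segments = floor(RWND / MSS)
Full segments = floor(8192 / 536)
Full segments = floor(15.2836) = 15

15


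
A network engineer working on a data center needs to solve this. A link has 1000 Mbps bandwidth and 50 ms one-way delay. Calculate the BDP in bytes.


Given: bandwidth = 1000 Mbps, delay = 50 ms
BDP in bits = 1000 * 10^6 * 50 / 1000
BDP in bits = 50000000
BDP in bytes = 50000000 / 8 = 6250000

6250000


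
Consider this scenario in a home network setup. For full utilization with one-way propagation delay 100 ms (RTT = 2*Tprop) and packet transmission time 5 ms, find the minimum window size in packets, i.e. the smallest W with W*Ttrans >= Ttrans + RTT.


Given: Ttrans = 5 ms, RTT = 200 ms (= 2 * Tprop, Tprop = 100 ms)
Time until first ACK returns = Ttrans + RTT = 5 + 200 = 205 ms
Need W * Ttrans >= Ttrans + RTT  ->  W >= (Ttrans + RTT) / Ttrans
(Ttrans + RTT) / Ttrans = 205 / 5 = 41
W_min = ceil(41) = 41

41


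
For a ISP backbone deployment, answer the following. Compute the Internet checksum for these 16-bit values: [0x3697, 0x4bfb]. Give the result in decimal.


Given words: [0x3697, 0x4bfb]
Step 1: Sum all words
Raw sum = 13975 + 19451 = 33426
One's complement = ~33426 & 0xFFFF = 32109

32109


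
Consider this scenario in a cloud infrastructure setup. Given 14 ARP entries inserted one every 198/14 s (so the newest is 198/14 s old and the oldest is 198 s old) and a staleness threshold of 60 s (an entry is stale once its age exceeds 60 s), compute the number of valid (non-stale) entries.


Ages are k * 198/14 s for k = 1..14 (spacing = 14.1429 s).
Entry k is valid iff k * 198/14 <= 60 iff k <= 14 * 60 / 198 = 4.2424
n_valid = floor(4.2424) = 4
(n_stale = 14 - 4 = 10)

4


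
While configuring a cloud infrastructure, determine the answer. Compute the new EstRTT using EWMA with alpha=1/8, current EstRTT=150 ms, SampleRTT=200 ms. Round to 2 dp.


Given: EstRTT = 150 ms, SampleRTT = 200 ms, alpha = 1/8
New EstRTT = (1 - alpha) * EstRTT + alpha * SampleRTT
(7/8) * 150 = 131.25
(1/8) * 200 = 25
New EstRTT = 131.25 + 25 = 156.25 ms -> 156.25 ms (2 dp)

156.25


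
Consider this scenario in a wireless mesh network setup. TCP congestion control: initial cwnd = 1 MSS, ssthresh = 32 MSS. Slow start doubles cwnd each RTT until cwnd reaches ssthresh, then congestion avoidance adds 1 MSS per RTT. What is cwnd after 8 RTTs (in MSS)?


RTT 0: cwnd = 1 MSS (initial)
RTT 1: cwnd = 2 MSS (slow start, doubled)
RTT 2: cwnd = 4 MSS (slow start, doubled)
RTT 3: cwnd = 8 MSS (slow start, doubled)
RTT 4: cwnd = 16 MSS (slow start, doubled)
RTT 5: cwnd = 32 MSS (slow start, doubled)
RTT 6: cwnd = 33 MSS (congestion avoidance, +1)
RTT 7: cwnd = 34 MSS (congestion avoidance, +1)
RTT 8: cwnd = 35 MSS (congestion avoidance, +1)

35


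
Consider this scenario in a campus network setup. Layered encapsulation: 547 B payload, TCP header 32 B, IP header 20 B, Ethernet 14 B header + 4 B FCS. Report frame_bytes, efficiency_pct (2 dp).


TCP segment = 547 + 32 = 579 B
IP packet = 579 + 20 = 599 B
Ethernet frame = 599 + 14 + 4 = 617 B
Efficiency = app / frame = 547 / 617 = 0.886548 = 88.6548% -> 88.65% (2 dp)

617, 88.65


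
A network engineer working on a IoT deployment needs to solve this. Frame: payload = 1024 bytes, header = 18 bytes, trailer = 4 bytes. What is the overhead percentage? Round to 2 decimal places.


Given: payload = 1024 B, header = 18 B, trailer = 4 B
Overhead bytes = header + trailer = 18 + 4 = 22
Total frame = payload + overhead = 1024 + 22 = 1046
Overhead % = 22 / 1046 * 100 = 2.1033% -> 2.10% (2 dp)

2.10


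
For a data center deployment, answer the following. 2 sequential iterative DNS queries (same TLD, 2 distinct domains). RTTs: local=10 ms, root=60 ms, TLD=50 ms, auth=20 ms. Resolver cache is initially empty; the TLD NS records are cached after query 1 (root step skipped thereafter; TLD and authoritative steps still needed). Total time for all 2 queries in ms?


Lookup 1 (cold cache): local + root + TLD + auth = 10 + 60 + 50 + 20 = 140 ms
Lookups 2..2 (TLD NS cached -> skip root; new domain -> still ask TLD and auth): local + TLD + auth = 10 + 50 + 20 = 80 ms each
Remaining 1 lookups: 1 * 80 = 80 ms
Total = 140 + 80 = 220 ms

220


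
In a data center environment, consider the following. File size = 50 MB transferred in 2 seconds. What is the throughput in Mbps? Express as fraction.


Given: file = 50 MB, time = 2 s
File in Mb = 50 * 8 = 400 Mb
Throughput = 400 / 2 Mbps
Throughput = 200 Mbps

200


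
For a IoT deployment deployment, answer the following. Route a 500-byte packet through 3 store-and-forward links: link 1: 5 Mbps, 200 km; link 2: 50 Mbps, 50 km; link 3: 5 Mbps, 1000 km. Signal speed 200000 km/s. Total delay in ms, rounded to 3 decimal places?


Packet = 500 bytes = 4000 bits. Store-and-forward: sum (t_trans + t_prop) per link.
Link 1: t_trans = 4000/(5*10^6) s = 0.8000 ms; t_prop = 200/200000 s = 1.0000 ms; subtotal = 1.8000 ms
Link 2: t_trans = 4000/(50*10^6) s = 0.0800 ms; t_prop = 50/200000 s = 0.2500 ms; subtotal = 0.3300 ms
Link 3: t_trans = 4000/(5*10^6) s = 0.8000 ms; t_prop = 1000/200000 s = 5.0000 ms; subtotal = 5.8000 ms
End-to-end = 1.8000 + 0.3300 + 5.8000 = 7.9300 ms -> 7.930 ms (3 dp)

7.930


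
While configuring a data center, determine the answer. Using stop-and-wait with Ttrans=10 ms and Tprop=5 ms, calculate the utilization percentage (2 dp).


Given: Ttrans = 10 ms, Tprop = 5 ms
RTT = 2 * Tprop = 2 * 5 = 10 ms
U = Ttrans / (Ttrans + RTT)
U = 10 / (10 + 10)
U = 10 / 20 = 0.5
U% = 50.00%

50.00


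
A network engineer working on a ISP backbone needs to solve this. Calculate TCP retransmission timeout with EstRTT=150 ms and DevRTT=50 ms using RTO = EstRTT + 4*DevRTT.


Given: EstRTT = 150 ms, DevRTT = 50 ms
Timeout = EstRTT + 4 * DevRTT
4 * DevRTT = 4 * 50 = 200
Timeout = 150 + 200 = 350 ms

350


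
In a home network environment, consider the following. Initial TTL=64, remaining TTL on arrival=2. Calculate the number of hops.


Given: initial TTL = 64, received TTL = 2
Hops = initial TTL - received TTL
Hops = 64 - 2 = 62

62


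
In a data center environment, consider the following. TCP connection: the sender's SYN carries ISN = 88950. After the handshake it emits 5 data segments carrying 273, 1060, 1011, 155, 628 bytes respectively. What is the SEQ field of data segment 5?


The SYN occupies sequence number ISN = 88950, so the first data byte is ISN + 1 = 88951.
SEQ of data segment i = (ISN + 1) + sum of payload sizes of segments 1..i-1.
Segment 1: SEQ = 88951, payload = 273 bytes
Segment 2: SEQ = 89224, payload = 1060 bytes
Segment 3: SEQ = 90284, payload = 1011 bytes
Segment 4: SEQ = 91295, payload = 155 bytes
Segment 5: SEQ = 91450, payload = 628 bytes
SEQ of segment 5 = 88951 + 273 + 1060 + 1011 + 155 = 91450

91450


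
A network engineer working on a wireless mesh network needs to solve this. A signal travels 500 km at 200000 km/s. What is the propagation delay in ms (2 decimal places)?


Given: distance = 500 km, speed = 200000 km/s
Delay = distance / speed = 500 / 200000 seconds
Delay in ms = 500 * 1000 / 200000
Delay = 2.5000 ms
Rounded to 2 dp = 2.50 ms

2.50


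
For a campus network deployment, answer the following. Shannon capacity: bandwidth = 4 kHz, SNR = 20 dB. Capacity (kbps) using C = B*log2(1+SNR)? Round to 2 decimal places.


Given: B = 4 kHz, SNR = 20 dB
SNR linear = 10^(20/10) = 100
1 + SNR = 101
log2(101) = 6.6582114828
C = 4 * 1000 * 6.6582114828 = 26632.8459 bps
C = 26.632846 kbps -> 26.63 kbps (2 dp)

26.63


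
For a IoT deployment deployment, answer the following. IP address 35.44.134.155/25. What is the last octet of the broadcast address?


Given: IP = 35.44.134.155, prefix = /25
Host bits = 32 - 25 = 7
Network last octet = 155 AND mask = 128
Host part size = 2^7 - 1 = 127
Broadcast last octet = 128 OR 127 = 255

255


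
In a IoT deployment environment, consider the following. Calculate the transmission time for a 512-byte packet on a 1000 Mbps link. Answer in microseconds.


Given: packet = 512 bytes, bandwidth = 1000 Mbps
Packet in bits = 512 * 8 = 4096 bits
Bandwidth = 1000 * 10^6 = 1000000000 bps
Time = 4096 / 1000000000 seconds
Time in us = 4096 * 10^6 / 1000000000 = 4.096

4.096


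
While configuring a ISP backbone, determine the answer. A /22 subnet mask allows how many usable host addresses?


Given: subnet mask /22
Host bits = 32 - 22 = 10
Total addresses = 2^10 = 1024
Usable hosts = 1024 - 2 (network + broadcast) = 1022

1022


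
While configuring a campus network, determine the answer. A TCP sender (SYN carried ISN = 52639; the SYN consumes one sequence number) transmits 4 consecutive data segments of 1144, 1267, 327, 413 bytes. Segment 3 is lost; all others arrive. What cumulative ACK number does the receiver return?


SYN uses sequence number 52639; first data byte = ISN + 1 = 52640.
Segment 1: SEQ = 52640, len = 1144 B, covers [52640, 53783]
Segment 2: SEQ = 53784, len = 1267 B, covers [53784, 55050]
Segment 3: SEQ = 55051, len = 327 B, covers [55051, 55377] [LOST]
Segment 4: SEQ = 55378, len = 413 B, covers [55378, 55790]
In-order data received: bytes [52640, 55050] (segments 1..2).
Segment 3 missing -> gap begins at byte 55051; later segments buffered out of order.
Cumulative ACK = next expected in-order byte = 52640 + 1144 + 1267 = 55051

55051


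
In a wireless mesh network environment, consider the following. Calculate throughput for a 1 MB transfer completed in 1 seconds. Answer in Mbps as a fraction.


Given: file = 1 MB, time = 1 s
File in Mb = 1 * 8 = 8 Mb
Throughput = 8 / 1 Mbps
Throughput = 8 Mbps

8


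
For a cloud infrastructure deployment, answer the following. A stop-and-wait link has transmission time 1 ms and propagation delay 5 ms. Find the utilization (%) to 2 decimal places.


Given: Ttrans = 1 ms, Tprop = 5 ms
RTT = 2 * Tprop = 2 * 5 = 10 ms
U = Ttrans / (Ttrans + RTT)
U = 1 / (1 + 10)
U = 1 / 11 = 0.090909
U% = 9.09%

9.09


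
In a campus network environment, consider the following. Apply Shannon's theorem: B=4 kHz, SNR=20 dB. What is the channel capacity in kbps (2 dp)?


Given: B = 4 kHz, SNR = 20 dB
SNR linear = 10^(20/10) = 100
1 + SNR = 101
log2(101) = 6.6582114828
C = 4 * 1000 * 6.6582114828 = 26632.8459 bps
C = 26.632846 kbps -> 26.63 kbps (2 dp)

26.63


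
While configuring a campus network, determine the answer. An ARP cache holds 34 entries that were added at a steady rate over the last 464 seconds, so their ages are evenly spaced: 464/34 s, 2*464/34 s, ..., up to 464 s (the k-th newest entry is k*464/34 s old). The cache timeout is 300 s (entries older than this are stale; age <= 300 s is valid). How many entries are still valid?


Ages are k * 464/34 s for k = 1..34 (spacing = 13.6471 s).
Entry k is valid iff k * 464/34 <= 300 iff k <= 34 * 300 / 464 = 21.9828
n_valid = floor(21.9828) = 21
(n_stale = 34 - 21 = 13)

21


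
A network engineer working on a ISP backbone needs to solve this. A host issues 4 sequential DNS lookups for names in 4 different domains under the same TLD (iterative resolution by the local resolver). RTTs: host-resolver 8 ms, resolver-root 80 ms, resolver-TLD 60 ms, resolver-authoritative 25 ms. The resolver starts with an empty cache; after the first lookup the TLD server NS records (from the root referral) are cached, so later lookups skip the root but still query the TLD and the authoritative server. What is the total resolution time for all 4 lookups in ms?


Lookup 1 (cold cache): local + root + TLD + auth = 8 + 80 + 60 + 25 = 173 ms
Lookups 2..4 (TLD NS cached -> skip root; new domain -> still ask TLD and auth): local + TLD + auth = 8 + 60 + 25 = 93 ms each
Remaining 3 lookups: 3 * 93 = 279 ms
Total = 173 + 279 = 452 ms

452


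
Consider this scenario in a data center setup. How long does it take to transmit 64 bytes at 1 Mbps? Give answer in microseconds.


Given: packet = 64 bytes, bandwidth = 1 Mbps
Packet in bits = 64 * 8 = 512 bits
Bandwidth = 1 * 10^6 = 1000000 bps
Time = 512 / 1000000 seconds
Time in us = 512 * 10^6 / 1000000 = 512

512


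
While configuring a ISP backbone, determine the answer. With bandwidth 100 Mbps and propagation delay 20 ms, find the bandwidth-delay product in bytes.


Given: bandwidth = 100 Mbps, delay = 20 ms
BDP in bits = 100 * 10^6 * 20 / 1000
BDP in bits = 2000000
BDP in bytes = 2000000 / 8 = 250000

250000


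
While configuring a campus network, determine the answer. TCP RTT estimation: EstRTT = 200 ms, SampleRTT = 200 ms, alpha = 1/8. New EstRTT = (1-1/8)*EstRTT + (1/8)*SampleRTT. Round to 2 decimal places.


Given: EstRTT = 200 ms, SampleRTT = 200 ms, alpha = 1/8
New EstRTT = (1 - alpha) * EstRTT + alpha * SampleRTT
(7/8) * 200 = 175
(1/8) * 200 = 25
New EstRTT = 175 + 25 = 200 ms -> 200.00 ms (2 dp)

200.00


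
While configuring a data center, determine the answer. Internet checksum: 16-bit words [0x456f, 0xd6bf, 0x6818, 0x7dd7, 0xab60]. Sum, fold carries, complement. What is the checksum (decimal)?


Given words: [0x456f, 0xd6bf, 0x6818, 0x7dd7, 0xab60]
Step 1: Sum all words
Raw sum = 17775 + 54975 + 26648 + 32215 + 43872 = 175485
Step 2: Fold carry: (44413 + 2) = 44415
One's complement = ~44415 & 0xFFFF = 21120

21120


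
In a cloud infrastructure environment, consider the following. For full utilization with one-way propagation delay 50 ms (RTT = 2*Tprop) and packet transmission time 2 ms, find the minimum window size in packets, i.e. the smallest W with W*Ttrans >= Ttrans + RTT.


Given: Ttrans = 2 ms, RTT = 100 ms (= 2 * Tprop, Tprop = 50 ms)
Time until first ACK returns = Ttrans + RTT = 2 + 100 = 102 ms
Need W * Ttrans >= Ttrans + RTT  ->  W >= (Ttrans + RTT) / Ttrans
(Ttrans + RTT) / Ttrans = 102 / 2 = 51
W_min = ceil(51) = 51

51


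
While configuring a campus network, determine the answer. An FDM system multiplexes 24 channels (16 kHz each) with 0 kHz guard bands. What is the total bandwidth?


Given: 24 channels, 16 kHz each, guard = 0 kHz
Channel bandwidth = 24 * 16 = 384 kHz
Guard bands = 23 gaps * 0 kHz = 0 kHz
Total = 384 + 0 = 384 kHz

384


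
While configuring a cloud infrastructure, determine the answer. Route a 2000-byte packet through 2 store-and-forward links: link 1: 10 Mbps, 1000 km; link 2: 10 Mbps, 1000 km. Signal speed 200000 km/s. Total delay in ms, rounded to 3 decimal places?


Packet = 2000 bytes = 16000 bits. Store-and-forward: sum (t_trans + t_prop) per link.
Link 1: t_trans = 16000/(10*10^6) s = 1.6000 ms; t_prop = 1000/200000 s = 5.0000 ms; subtotal = 6.6000 ms
Link 2: t_trans = 16000/(10*10^6) s = 1.6000 ms; t_prop = 1000/200000 s = 5.0000 ms; subtotal = 6.6000 ms
End-to-end = 6.6000 + 6.6000 = 13.2000 ms -> 13.200 ms (3 dp)

13.200


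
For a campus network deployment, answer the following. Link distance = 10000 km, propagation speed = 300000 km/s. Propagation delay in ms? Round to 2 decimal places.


Given: distance = 10000 km, speed = 300000 km/s
Delay = distance / speed = 10000 / 300000 seconds
Delay in ms = 10000 * 1000 / 300000
Delay = 33.3333 ms
Rounded to 2 dp = 33.33 ms

33.33


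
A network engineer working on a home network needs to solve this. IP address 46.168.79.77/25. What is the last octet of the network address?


Given: IP = 46.168.79.77, prefix = /25
Subnet mask = 255.255.255.128
Last octet of IP: 77
Last octet of mask: 128
Network last octet = 77 AND 128 = 0

0


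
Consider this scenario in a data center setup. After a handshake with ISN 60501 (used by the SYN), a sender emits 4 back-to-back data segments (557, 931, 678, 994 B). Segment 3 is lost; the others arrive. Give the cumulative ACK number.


SYN uses sequence number 60501; first data byte = ISN + 1 = 60502.
Segment 1: SEQ = 60502, len = 557 B, covers [60502, 61058]
Segment 2: SEQ = 61059, len = 931 B, covers [61059, 61989]
Segment 3: SEQ = 61990, len = 678 B, covers [61990, 62667] [LOST]
Segment 4: SEQ = 62668, len = 994 B, covers [62668, 63661]
In-order data received: bytes [60502, 61989] (segments 1..2).
Segment 3 missing -> gap begins at byte 61990; later segments buffered out of order.
Cumulative ACK = next expected in-order byte = 60502 + 557 + 931 = 61990

61990


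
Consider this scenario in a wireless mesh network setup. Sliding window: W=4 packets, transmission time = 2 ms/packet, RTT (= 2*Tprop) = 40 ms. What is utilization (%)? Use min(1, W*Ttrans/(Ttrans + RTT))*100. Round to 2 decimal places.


Given: W = 4, Ttrans = 2 ms, RTT = 40 ms (= 2 * Tprop, Tprop = 20 ms)
Cycle time = Ttrans + RTT = 2 + 40 = 42 ms (first packet sent until its ACK returns)
W * Ttrans = 4 * 2 = 8 ms of sending per cycle
W * Ttrans / (Ttrans + RTT) = 8 / 42 = 0.190476
U = min(1, 0.190476) = 0.190476
U% = 19.05%

19.05


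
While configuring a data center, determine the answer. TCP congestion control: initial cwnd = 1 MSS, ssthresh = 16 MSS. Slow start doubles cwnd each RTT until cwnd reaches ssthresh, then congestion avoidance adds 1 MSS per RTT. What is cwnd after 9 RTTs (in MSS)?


RTT 0: cwnd = 1 MSS (initial)
RTT 1: cwnd = 2 MSS (slow start, doubled)
RTT 2: cwnd = 4 MSS (slow start, doubled)
RTT 3: cwnd = 8 MSS (slow start, doubled)
RTT 4: cwnd = 16 MSS (slow start, doubled)
RTT 5: cwnd = 17 MSS (congestion avoidance, +1)
RTT 6: cwnd = 18 MSS (congestion avoidance, +1)
RTT 7: cwnd = 19 MSS (congestion avoidance, +1)
RTT 8: cwnd = 20 MSS (congestion avoidance, +1)
RTT 9: cwnd = 21 MSS (congestion avoidance, +1)

21


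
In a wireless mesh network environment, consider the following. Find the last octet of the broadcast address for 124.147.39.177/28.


Given: IP = 124.147.39.177, prefix = /28
Host bits = 32 - 28 = 4
Network last octet = 177 AND mask = 176
Host part size = 2^4 - 1 = 15
Broadcast last octet = 176 OR 15 = 191

191


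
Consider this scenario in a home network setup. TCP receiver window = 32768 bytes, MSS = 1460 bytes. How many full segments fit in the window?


Given: RWND = 32768 bytes, MSS = 1460 bytes
Full segments = floor(RWND / MSS)
Full segments = floor(32768 / 1460)
Full segments = floor(22.4438) = 22

22


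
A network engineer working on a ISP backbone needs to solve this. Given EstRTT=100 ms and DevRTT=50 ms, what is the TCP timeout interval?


Given: EstRTT = 100 ms, DevRTT = 50 ms
Timeout = EstRTT + 4 * DevRTT
4 * DevRTT = 4 * 50 = 200
Timeout = 100 + 200 = 300 ms

300


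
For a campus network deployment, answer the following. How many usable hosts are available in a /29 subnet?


Given: subnet mask /29
Host bits = 32 - 29 = 3
Total addresses = 2^3 = 8
Usable hosts = 8 - 2 (network + broadcast) = 6

6


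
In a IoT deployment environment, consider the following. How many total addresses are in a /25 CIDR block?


Given: CIDR prefix /25
Host bits = 32 - 25 = 7
Total addresses = 2^7 = 128

128


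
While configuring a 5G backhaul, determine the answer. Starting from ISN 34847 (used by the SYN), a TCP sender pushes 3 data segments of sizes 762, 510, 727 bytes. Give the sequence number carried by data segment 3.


The SYN occupies sequence number ISN = 34847, so the first data byte is ISN + 1 = 34848.
SEQ of data segment i = (ISN + 1) + sum of payload sizes of segments 1..i-1.
Segment 1: SEQ = 34848, payload = 762 bytes
Segment 2: SEQ = 35610, payload = 510 bytes
Segment 3: SEQ = 36120, payload = 727 bytes
SEQ of segment 3 = 34848 + 762 + 510 = 36120

36120


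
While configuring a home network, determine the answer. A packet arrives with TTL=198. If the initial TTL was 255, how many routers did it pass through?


Given: initial TTL = 255, received TTL = 198
Hops = initial TTL - received TTL
Hops = 255 - 198 = 57

57


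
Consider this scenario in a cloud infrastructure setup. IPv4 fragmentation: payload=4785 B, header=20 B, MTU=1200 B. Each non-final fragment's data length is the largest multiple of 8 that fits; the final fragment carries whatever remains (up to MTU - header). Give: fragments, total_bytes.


Max data per non-final fragment = floor((MTU - header)/8)*8 = floor((1200 - 20)/8)*8 = floor(1180/8)*8 = 1176 B
Final fragment needs no 8-byte alignment: it can carry up to MTU - header = 1180 B
Non-final fragments needed = ceil((payload - 1180) / 1176) = ceil(3605/1176) = ceil(3.0655) = 4
Number of fragments = 4 + 1 = 5
Fragment sizes (data): 4 * 1176 B + 81 B (last, 81 <= 1180 OK)
Total bytes sent = payload + n_frags * header = 4785 + 5*20 = 4785 + 100 = 4885 B

5, 4885


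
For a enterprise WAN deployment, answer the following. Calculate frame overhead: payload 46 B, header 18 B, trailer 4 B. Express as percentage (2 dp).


Given: payload = 46 B, header = 18 B, trailer = 4 B
Overhead bytes = header + trailer = 18 + 4 = 22
Total frame = payload + overhead = 46 + 22 = 68
Overhead % = 22 / 68 * 100 = 32.3529% -> 32.35% (2 dp)

32.35


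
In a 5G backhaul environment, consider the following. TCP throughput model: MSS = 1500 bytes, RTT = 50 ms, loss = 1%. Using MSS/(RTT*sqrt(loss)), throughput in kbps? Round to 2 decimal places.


Given: MSS = 1500 bytes, RTT = 50 ms, loss = 1%
RTT in seconds = 50 / 1000 = 0.05
Loss rate = 1% = 0.01
sqrt(loss) = sqrt(0.01) = 0.1
Throughput (bytes/s) = 1500 / (0.05 * 0.1) = 300000.0000
Throughput (kbps) = 300000.0000 * 8 / 1000 = 2400.000000 -> 2400.00 kbps (2 dp)

2400.00


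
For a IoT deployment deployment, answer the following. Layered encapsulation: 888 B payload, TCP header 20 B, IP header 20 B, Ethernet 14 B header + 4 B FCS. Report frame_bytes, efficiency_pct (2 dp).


TCP segment = 888 + 20 = 908 B
IP packet = 908 + 20 = 928 B
Ethernet frame = 928 + 14 + 4 = 946 B
Efficiency = app / frame = 888 / 946 = 0.938689 = 93.8689% -> 93.87% (2 dp)

946, 93.87
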